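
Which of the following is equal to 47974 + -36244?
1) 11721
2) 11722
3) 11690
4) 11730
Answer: 4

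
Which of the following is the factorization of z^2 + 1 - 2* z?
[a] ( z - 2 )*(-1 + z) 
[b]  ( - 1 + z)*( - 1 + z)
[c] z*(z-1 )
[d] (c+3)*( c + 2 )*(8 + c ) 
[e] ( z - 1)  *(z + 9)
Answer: b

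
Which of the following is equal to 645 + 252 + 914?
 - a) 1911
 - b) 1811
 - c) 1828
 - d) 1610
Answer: b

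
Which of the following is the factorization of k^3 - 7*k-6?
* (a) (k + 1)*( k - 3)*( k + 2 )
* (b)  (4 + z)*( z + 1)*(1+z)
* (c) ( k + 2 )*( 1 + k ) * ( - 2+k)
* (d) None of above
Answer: a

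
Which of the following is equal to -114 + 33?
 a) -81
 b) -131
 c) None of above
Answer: a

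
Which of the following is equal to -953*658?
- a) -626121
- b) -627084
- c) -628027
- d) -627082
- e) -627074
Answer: e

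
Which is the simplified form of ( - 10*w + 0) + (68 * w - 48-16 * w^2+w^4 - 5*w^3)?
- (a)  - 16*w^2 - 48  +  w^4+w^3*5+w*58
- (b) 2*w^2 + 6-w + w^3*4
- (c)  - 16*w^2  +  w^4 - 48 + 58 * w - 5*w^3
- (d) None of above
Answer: c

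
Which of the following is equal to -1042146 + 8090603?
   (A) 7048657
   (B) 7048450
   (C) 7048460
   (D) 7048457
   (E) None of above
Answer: D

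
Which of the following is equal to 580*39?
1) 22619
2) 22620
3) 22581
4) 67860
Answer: 2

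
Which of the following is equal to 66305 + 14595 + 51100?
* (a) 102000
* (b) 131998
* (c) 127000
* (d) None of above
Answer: d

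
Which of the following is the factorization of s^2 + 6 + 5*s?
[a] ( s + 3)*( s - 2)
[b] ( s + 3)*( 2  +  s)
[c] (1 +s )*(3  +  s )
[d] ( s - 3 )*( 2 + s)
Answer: b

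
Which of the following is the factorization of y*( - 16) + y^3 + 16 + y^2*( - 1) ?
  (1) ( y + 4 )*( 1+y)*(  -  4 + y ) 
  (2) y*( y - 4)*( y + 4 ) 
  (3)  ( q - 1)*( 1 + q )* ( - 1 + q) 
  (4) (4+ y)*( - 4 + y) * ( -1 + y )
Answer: 4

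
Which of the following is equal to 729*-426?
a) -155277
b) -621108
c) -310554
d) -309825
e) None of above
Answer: c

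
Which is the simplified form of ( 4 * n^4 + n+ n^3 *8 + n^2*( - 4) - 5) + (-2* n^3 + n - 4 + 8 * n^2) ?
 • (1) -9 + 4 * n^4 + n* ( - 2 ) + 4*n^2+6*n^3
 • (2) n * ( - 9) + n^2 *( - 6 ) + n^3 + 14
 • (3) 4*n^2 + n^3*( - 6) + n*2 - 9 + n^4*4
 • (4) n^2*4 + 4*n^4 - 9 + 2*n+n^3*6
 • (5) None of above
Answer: 4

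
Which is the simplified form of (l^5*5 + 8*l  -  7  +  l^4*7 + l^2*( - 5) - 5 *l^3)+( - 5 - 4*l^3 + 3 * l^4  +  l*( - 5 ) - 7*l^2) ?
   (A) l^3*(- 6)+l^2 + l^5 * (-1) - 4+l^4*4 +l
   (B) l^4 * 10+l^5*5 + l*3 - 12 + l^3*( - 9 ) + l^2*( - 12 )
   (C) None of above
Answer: B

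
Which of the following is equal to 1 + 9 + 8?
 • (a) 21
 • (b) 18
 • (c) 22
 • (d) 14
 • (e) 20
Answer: b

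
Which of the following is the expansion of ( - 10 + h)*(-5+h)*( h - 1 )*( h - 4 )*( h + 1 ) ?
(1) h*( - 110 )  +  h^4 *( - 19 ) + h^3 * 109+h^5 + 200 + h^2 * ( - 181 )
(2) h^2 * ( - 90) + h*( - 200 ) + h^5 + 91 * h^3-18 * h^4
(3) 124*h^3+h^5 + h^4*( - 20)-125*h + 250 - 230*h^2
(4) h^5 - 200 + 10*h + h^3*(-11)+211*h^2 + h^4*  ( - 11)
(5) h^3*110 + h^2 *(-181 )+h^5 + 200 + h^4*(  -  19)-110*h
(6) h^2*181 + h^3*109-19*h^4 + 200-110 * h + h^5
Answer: 1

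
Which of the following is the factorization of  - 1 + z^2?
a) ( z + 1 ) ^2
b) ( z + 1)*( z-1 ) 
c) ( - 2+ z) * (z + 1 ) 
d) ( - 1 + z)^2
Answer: b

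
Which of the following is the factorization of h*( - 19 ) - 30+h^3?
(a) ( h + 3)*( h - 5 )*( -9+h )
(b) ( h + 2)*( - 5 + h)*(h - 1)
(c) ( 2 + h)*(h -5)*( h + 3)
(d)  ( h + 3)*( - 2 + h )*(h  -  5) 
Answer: c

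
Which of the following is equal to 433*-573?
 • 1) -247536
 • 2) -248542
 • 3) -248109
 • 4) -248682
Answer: 3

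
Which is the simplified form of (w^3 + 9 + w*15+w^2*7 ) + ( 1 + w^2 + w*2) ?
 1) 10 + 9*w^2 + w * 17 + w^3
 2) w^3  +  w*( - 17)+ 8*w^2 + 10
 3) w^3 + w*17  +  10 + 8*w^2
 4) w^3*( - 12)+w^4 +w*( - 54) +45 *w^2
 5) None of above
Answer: 3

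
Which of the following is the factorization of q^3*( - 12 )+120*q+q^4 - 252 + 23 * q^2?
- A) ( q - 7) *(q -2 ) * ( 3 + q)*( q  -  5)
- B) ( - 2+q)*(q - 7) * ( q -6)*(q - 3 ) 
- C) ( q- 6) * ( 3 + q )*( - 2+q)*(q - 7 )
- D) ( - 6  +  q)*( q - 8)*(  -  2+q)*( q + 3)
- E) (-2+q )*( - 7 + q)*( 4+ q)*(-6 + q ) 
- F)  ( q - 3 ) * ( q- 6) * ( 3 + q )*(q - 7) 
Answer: C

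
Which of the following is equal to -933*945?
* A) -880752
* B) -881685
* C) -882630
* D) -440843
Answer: B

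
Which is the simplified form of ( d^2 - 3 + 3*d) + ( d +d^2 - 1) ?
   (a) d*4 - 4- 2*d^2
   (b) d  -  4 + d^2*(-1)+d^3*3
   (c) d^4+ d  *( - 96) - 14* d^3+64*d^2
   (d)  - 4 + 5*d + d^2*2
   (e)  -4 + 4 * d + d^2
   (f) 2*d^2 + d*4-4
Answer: f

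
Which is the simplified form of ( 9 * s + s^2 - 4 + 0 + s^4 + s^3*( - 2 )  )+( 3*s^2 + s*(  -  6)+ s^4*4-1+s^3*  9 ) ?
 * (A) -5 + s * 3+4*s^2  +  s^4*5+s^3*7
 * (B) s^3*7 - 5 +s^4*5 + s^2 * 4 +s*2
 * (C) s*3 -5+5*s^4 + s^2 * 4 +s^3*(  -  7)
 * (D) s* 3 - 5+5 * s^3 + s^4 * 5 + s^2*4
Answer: A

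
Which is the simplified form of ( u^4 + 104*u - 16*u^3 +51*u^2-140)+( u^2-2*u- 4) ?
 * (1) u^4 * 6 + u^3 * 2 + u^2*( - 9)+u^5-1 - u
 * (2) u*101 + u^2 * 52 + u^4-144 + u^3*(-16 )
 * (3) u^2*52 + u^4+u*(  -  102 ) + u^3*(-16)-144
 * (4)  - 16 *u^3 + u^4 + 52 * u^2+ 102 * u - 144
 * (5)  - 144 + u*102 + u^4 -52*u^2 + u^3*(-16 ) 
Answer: 4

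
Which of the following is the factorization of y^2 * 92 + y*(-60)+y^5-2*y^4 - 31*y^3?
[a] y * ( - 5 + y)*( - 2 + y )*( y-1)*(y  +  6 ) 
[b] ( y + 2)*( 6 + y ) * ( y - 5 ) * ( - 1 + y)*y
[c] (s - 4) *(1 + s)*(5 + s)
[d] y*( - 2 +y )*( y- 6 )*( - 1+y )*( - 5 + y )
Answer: a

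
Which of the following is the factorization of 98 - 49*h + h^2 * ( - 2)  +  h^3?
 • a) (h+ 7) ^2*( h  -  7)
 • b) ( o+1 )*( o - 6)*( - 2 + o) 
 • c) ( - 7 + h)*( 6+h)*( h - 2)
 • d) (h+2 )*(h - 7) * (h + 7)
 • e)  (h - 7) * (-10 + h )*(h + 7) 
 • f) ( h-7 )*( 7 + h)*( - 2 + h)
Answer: f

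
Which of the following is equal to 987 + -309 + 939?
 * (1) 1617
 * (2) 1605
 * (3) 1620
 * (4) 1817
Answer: 1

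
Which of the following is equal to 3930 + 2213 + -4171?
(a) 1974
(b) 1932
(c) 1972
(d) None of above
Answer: c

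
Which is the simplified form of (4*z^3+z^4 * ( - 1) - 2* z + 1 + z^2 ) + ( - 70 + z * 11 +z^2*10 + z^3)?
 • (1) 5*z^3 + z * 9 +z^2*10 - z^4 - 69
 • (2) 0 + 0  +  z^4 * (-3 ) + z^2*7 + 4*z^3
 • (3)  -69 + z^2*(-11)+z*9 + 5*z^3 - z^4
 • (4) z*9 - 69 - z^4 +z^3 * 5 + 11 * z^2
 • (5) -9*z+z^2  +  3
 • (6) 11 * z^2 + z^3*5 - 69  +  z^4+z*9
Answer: 4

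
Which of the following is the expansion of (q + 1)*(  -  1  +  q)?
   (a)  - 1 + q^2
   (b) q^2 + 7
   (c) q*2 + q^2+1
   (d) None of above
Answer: a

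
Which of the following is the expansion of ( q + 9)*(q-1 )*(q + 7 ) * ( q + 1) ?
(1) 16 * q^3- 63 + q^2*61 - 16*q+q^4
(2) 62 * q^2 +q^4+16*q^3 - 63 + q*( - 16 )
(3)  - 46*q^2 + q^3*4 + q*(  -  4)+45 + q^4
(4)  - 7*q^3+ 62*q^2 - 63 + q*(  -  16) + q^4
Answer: 2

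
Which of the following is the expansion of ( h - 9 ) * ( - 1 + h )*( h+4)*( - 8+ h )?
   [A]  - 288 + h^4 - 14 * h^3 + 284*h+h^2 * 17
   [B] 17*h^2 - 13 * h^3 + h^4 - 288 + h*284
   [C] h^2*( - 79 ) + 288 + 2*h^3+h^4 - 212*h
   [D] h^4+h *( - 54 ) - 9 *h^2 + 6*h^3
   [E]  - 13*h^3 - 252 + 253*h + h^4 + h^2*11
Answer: A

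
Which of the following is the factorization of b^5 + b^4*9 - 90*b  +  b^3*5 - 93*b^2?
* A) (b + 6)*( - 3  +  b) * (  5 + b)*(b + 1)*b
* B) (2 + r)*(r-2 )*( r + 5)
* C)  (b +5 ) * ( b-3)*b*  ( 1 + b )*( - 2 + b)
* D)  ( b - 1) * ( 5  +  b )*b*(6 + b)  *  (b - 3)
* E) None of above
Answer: A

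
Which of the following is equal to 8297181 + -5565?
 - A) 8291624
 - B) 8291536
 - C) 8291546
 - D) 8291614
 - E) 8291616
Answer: E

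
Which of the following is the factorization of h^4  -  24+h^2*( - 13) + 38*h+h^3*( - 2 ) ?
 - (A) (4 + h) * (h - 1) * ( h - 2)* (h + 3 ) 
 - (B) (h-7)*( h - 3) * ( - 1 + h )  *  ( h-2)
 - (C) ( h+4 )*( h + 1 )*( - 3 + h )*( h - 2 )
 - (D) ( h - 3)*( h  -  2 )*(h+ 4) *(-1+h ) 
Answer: D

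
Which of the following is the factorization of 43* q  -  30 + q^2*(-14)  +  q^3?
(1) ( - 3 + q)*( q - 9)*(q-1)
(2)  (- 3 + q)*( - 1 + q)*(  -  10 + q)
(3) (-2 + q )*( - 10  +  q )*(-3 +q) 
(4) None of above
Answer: 2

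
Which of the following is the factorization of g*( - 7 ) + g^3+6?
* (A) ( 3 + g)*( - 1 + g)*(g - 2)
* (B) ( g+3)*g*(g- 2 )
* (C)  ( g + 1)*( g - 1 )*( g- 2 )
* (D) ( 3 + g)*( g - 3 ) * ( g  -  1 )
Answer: A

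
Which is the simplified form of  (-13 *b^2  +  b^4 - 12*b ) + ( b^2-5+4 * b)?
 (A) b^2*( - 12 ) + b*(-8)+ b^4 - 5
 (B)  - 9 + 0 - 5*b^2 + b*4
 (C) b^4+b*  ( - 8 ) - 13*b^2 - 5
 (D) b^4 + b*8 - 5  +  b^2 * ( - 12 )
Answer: A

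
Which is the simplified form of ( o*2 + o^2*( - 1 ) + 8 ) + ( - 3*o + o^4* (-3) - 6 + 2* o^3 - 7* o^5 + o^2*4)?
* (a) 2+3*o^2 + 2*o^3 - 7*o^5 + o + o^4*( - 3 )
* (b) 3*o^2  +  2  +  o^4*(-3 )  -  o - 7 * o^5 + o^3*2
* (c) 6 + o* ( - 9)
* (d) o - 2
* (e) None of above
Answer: b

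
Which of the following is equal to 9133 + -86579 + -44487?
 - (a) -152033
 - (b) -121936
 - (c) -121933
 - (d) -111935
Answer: c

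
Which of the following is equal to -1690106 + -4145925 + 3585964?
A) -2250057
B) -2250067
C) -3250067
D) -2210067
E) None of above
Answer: B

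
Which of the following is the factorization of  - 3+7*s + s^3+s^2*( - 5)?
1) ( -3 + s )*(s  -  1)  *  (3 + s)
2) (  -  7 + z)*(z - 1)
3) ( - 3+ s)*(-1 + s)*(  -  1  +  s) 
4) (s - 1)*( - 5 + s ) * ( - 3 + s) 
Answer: 3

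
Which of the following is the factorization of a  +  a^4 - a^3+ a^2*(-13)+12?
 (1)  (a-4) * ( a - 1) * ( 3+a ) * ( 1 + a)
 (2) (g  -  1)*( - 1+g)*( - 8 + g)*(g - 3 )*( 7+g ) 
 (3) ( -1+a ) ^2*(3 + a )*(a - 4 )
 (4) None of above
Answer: 1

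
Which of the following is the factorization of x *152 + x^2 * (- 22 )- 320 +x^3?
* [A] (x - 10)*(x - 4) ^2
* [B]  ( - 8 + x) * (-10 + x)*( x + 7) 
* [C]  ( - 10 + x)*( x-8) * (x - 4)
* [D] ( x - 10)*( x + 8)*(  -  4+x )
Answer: C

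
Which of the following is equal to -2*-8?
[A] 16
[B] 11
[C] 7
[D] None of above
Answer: A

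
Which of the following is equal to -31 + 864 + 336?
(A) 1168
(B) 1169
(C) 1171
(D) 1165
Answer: B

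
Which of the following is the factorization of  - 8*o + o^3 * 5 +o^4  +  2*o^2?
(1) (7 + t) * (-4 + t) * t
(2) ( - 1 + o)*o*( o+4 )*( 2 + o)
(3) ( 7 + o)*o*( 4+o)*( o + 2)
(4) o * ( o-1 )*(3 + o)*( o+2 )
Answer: 2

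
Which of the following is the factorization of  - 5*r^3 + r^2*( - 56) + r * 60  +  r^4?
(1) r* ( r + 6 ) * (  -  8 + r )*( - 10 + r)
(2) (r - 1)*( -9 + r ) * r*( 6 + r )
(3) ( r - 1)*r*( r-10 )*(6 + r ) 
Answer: 3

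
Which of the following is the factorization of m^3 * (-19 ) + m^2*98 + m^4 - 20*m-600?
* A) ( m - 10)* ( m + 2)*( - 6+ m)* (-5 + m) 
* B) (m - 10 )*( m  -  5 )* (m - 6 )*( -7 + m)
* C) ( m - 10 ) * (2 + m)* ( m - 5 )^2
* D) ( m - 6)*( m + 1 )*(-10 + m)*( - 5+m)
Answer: A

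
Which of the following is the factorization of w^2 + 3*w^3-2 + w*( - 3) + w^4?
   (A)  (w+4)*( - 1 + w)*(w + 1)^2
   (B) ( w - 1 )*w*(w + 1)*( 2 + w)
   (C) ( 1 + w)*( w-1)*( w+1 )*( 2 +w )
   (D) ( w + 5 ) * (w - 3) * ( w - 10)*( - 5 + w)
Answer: C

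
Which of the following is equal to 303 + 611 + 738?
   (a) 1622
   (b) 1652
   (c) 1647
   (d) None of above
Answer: b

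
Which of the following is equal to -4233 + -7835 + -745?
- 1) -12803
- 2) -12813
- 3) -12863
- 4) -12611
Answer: 2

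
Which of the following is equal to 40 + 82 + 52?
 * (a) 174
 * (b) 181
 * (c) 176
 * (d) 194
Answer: a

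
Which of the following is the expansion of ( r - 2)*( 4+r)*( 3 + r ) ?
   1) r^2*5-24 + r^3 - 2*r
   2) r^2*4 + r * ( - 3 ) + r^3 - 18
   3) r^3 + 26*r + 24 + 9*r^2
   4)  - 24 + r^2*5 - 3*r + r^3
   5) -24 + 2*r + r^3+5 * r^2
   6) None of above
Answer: 1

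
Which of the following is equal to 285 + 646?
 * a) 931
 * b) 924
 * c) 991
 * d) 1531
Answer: a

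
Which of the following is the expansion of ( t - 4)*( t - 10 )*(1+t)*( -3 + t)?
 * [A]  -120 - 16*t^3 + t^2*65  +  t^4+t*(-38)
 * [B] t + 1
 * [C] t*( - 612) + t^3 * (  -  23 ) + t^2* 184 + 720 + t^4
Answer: A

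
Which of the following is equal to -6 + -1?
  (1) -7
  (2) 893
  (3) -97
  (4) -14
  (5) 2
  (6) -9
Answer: 1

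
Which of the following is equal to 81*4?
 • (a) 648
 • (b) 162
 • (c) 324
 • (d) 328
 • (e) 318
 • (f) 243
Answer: c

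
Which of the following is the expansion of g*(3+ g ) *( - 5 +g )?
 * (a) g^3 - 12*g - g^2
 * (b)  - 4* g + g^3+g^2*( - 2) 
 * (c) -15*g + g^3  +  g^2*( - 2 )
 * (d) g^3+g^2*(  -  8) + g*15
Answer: c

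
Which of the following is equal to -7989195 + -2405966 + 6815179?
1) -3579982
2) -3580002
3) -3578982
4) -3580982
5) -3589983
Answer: 1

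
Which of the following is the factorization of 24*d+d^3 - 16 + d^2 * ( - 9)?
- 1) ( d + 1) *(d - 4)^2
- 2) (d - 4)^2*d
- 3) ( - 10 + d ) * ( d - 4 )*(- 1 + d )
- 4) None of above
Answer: 4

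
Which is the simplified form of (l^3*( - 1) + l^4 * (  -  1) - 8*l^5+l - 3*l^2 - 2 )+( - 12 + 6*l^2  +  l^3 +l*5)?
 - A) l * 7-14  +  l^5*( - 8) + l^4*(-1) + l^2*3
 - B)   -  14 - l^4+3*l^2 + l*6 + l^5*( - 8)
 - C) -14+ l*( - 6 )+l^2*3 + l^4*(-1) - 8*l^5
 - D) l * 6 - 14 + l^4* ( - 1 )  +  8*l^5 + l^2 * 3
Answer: B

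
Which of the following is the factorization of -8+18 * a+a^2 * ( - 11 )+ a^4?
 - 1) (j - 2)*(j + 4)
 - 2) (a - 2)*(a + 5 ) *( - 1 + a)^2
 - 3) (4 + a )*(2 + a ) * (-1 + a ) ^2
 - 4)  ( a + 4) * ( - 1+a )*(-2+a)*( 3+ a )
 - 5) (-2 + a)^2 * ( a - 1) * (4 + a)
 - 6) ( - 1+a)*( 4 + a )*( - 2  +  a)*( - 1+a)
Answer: 6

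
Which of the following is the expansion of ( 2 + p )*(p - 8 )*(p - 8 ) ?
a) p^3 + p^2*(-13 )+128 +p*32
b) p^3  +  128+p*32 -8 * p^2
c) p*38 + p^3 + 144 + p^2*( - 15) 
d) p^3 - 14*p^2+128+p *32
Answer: d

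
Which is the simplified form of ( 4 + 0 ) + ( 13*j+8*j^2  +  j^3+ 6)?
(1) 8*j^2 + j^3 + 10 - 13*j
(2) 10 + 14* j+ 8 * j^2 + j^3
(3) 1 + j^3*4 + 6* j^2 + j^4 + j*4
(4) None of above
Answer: 4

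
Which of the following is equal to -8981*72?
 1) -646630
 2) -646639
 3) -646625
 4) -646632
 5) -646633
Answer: 4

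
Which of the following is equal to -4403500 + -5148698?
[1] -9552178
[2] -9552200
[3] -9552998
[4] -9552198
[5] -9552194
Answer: 4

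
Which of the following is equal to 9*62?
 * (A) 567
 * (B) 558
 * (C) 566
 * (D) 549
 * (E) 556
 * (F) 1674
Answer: B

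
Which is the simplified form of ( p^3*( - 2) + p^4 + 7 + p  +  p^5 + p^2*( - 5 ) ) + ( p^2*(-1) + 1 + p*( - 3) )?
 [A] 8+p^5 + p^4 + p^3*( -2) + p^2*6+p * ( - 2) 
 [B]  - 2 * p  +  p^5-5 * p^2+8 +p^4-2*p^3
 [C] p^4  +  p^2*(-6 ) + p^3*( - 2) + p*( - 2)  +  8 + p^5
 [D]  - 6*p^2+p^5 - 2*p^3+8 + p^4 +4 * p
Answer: C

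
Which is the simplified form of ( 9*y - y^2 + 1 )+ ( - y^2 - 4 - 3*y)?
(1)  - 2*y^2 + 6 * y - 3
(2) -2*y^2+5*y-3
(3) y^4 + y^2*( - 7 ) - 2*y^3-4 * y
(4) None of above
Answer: 1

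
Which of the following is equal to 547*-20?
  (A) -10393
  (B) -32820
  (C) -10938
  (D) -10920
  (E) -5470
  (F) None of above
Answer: F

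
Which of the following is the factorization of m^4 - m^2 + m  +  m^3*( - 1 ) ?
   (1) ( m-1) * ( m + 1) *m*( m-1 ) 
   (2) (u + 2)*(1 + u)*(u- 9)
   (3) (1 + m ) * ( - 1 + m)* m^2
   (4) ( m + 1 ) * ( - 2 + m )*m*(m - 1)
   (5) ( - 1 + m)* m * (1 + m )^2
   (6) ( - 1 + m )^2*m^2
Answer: 1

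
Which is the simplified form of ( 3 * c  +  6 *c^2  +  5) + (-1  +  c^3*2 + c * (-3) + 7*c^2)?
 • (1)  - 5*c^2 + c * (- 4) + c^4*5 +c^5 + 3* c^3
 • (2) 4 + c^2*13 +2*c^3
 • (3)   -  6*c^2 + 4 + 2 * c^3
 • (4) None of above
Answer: 2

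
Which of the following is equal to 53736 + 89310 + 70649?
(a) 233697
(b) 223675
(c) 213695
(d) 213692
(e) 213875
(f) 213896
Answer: c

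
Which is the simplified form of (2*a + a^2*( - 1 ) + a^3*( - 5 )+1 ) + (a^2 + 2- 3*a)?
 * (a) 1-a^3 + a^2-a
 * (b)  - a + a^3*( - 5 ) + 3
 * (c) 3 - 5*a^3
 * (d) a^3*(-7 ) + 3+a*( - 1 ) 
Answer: b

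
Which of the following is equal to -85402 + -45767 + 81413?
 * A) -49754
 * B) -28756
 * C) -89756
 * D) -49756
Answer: D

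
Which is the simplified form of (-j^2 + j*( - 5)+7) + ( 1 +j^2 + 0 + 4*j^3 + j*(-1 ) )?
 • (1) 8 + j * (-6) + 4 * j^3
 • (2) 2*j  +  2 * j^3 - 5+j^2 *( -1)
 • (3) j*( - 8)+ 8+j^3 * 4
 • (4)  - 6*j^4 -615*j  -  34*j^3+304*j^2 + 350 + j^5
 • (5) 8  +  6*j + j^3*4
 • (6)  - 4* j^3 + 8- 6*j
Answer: 1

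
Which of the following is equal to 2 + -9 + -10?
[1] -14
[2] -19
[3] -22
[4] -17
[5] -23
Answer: 4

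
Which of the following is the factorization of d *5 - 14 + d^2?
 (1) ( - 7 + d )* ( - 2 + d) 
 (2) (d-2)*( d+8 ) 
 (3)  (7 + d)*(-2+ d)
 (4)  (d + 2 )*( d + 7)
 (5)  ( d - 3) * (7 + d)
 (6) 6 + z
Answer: 3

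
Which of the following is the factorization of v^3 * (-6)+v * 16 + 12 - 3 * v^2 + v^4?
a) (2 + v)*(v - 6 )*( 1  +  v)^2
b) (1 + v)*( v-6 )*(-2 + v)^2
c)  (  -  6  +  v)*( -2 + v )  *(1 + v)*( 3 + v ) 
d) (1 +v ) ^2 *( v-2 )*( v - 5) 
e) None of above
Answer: e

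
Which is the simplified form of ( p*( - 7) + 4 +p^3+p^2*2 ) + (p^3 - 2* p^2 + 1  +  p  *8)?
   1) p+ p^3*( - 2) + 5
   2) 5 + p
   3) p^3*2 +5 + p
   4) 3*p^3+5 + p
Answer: 3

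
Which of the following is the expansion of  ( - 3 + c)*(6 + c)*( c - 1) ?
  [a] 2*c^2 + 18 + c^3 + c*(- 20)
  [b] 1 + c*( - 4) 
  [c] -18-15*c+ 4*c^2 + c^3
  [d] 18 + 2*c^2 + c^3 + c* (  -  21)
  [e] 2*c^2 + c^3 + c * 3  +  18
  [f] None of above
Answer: d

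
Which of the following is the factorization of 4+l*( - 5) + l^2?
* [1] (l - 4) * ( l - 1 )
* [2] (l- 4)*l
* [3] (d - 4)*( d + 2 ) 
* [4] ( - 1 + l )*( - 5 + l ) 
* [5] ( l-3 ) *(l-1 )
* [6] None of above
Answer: 1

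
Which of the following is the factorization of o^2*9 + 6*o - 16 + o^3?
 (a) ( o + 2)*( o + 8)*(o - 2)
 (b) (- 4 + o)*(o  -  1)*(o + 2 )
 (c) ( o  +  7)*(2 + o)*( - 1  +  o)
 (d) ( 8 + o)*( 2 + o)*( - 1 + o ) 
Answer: d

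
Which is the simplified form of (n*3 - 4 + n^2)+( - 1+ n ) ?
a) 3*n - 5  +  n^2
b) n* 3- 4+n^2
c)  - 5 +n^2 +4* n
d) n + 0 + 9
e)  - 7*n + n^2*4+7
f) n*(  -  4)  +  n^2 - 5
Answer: c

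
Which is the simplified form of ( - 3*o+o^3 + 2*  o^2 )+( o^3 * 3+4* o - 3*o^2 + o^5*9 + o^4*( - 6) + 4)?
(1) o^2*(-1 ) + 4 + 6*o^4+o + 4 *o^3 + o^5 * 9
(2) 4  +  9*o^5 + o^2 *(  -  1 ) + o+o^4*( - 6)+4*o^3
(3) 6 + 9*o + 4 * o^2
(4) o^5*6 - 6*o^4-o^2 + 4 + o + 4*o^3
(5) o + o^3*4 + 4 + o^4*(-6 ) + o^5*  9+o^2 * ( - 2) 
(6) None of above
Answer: 2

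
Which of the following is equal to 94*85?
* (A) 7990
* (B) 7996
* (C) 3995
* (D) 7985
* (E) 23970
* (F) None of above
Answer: A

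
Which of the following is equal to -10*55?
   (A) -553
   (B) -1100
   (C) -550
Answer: C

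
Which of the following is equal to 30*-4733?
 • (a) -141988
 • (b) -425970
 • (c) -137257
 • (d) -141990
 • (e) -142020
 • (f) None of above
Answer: d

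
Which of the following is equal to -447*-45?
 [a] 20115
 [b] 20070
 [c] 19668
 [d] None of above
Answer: a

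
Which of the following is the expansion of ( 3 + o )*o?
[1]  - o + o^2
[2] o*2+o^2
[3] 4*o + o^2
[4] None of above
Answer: 4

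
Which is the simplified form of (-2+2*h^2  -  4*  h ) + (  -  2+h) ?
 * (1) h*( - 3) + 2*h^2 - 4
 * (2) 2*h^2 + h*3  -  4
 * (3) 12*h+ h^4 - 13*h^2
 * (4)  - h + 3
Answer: 1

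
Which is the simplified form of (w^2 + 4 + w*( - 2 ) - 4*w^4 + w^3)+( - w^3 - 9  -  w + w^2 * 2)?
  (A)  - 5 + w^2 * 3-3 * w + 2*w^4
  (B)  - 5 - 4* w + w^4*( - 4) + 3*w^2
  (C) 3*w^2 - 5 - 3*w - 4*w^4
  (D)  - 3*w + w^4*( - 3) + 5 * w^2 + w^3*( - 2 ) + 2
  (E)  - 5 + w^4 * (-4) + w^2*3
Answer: C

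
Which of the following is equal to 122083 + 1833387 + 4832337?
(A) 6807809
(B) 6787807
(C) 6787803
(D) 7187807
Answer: B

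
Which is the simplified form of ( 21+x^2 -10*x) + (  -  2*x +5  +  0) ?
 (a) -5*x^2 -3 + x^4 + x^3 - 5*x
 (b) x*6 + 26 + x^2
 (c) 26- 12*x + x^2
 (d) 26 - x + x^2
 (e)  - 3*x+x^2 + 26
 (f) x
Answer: c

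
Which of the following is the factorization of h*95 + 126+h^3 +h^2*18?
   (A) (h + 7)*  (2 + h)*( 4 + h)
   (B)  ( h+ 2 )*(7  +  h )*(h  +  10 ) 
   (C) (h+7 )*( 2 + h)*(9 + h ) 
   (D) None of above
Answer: C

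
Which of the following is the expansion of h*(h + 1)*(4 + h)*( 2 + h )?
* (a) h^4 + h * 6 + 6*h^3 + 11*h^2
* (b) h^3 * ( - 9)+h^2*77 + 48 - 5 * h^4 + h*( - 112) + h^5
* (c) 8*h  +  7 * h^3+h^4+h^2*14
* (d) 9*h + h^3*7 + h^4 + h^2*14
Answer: c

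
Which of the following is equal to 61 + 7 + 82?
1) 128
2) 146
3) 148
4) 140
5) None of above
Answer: 5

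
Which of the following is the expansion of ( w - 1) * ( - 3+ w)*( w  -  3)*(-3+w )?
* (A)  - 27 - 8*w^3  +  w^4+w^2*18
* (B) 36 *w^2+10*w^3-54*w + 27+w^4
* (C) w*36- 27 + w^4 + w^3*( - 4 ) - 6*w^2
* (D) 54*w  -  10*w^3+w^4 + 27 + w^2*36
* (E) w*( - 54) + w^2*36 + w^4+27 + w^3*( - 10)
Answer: E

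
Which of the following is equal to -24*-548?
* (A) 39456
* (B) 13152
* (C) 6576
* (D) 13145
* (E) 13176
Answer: B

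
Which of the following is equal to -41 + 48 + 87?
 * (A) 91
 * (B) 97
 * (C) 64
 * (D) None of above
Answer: D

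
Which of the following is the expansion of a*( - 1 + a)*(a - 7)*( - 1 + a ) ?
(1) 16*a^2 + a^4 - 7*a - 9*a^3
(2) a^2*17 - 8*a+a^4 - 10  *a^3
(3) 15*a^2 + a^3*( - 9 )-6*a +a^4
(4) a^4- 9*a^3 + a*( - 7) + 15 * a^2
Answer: 4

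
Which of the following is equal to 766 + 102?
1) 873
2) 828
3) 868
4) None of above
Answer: 3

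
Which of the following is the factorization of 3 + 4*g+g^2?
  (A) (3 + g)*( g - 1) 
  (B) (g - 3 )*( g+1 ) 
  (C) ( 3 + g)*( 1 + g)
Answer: C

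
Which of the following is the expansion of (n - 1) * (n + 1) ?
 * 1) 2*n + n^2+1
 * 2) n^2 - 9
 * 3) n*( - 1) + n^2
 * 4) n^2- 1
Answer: 4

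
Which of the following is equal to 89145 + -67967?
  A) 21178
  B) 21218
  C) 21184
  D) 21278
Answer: A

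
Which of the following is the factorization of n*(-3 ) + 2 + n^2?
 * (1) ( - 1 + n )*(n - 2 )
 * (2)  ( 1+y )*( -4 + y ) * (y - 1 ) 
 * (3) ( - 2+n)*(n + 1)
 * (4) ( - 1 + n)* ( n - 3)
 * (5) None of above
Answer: 1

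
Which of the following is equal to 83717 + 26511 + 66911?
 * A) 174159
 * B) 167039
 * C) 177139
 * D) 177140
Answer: C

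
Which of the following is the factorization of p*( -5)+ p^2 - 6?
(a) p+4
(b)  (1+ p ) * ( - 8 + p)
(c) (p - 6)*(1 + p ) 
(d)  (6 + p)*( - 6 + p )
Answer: c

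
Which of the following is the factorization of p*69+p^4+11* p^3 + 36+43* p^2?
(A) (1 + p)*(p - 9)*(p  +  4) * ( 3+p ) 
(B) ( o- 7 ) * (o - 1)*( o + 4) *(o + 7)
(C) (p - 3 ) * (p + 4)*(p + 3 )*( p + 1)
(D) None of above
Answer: D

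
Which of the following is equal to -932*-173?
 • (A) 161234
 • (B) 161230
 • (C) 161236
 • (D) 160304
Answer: C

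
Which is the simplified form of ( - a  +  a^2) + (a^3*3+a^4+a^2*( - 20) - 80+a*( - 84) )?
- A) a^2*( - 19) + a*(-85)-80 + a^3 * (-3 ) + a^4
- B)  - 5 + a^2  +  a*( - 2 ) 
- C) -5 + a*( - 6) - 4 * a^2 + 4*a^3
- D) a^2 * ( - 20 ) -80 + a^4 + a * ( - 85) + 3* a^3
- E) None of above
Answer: E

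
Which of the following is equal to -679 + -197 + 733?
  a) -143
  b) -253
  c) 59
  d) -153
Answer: a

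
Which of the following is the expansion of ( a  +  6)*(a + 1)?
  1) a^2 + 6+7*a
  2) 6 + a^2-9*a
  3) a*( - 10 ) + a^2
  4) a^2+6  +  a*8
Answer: 1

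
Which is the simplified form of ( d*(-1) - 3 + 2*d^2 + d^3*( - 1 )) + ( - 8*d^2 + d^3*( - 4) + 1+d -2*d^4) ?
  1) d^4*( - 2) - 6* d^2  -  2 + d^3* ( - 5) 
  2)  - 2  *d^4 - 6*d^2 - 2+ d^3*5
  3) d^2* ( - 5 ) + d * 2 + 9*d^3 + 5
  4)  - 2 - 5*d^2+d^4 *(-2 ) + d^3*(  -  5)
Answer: 1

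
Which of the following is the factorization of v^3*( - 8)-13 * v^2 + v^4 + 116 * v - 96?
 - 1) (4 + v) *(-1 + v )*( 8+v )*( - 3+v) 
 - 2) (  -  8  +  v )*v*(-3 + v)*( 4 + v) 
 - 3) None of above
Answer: 3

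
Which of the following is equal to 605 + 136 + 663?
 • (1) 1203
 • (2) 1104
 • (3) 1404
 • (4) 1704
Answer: 3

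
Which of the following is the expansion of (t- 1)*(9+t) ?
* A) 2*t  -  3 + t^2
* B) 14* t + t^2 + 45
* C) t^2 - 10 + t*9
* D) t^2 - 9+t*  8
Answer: D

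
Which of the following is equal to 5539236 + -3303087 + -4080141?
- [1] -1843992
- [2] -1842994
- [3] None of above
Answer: 1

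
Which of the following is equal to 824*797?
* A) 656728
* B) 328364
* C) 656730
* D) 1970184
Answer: A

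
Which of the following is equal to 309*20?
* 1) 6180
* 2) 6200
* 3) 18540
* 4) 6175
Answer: 1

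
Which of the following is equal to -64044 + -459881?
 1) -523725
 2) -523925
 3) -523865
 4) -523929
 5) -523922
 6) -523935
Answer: 2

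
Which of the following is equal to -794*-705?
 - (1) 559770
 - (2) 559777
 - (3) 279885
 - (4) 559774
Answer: 1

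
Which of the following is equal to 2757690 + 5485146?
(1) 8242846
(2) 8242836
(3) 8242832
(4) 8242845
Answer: 2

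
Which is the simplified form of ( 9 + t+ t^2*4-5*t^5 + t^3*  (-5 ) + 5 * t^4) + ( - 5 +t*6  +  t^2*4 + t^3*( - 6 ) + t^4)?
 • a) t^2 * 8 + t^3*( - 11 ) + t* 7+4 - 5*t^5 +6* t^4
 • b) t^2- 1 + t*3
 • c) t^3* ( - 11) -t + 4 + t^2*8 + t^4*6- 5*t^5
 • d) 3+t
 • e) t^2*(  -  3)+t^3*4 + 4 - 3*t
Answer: a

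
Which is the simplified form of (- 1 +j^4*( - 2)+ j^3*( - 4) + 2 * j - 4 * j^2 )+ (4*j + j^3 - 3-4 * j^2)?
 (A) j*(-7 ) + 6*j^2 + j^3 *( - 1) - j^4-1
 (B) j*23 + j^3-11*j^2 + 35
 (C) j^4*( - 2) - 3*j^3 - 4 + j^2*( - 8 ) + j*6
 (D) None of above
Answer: C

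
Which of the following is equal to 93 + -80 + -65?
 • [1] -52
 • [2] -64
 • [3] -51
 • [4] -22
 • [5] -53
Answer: 1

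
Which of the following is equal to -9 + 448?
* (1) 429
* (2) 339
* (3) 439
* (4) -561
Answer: 3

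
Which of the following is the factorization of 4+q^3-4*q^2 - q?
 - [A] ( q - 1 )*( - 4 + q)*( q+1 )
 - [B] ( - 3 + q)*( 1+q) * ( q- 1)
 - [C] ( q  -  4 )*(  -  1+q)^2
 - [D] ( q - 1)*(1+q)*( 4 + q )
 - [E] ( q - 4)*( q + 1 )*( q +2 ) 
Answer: A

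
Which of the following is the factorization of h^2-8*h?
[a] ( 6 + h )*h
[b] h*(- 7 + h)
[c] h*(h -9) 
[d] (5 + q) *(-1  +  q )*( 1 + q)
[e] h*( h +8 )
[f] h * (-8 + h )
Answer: f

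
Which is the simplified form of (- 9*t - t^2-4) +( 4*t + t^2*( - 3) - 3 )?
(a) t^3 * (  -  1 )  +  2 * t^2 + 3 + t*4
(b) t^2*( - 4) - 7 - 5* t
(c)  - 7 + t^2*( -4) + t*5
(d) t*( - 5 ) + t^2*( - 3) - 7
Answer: b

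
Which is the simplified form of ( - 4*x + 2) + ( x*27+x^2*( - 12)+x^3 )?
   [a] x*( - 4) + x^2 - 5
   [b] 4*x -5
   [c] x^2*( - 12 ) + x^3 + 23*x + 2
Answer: c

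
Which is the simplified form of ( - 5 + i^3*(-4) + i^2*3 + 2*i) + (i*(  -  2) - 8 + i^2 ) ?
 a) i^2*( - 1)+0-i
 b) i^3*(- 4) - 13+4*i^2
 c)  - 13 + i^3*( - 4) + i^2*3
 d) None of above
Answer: b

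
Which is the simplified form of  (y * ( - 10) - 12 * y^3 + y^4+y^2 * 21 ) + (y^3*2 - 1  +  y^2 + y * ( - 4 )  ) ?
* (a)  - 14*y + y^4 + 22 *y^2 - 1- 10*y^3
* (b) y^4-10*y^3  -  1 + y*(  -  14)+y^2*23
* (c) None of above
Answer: a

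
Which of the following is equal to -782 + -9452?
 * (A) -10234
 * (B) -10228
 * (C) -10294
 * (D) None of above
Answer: A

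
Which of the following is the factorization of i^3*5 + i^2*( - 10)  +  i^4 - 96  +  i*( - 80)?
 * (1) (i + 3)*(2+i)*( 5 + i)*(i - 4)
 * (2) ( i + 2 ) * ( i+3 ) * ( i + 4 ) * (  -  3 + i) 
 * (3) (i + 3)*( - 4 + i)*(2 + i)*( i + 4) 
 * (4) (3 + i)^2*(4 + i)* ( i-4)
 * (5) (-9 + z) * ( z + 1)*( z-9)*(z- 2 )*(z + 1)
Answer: 3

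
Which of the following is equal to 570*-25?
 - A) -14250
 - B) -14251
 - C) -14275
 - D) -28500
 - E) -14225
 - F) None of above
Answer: A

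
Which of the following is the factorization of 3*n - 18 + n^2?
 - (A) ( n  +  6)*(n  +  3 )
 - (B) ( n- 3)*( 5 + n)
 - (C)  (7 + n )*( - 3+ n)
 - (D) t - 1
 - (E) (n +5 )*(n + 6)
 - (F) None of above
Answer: F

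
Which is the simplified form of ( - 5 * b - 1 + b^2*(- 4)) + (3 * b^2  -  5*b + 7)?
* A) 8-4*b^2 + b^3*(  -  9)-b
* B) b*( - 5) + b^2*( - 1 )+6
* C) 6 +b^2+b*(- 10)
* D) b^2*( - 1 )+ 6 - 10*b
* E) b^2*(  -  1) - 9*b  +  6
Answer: D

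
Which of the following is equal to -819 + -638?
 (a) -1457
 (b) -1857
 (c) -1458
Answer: a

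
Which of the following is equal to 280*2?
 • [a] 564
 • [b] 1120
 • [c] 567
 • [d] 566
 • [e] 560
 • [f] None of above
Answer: e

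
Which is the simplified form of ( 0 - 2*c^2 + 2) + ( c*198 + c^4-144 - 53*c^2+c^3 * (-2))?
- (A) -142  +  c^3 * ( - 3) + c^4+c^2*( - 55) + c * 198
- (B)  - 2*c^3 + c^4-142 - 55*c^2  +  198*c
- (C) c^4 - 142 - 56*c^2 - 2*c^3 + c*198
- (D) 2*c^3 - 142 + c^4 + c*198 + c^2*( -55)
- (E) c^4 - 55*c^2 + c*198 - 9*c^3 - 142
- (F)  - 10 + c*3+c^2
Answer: B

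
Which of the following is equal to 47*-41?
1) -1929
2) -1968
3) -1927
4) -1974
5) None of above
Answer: 3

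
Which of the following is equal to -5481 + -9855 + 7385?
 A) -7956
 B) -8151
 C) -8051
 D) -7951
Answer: D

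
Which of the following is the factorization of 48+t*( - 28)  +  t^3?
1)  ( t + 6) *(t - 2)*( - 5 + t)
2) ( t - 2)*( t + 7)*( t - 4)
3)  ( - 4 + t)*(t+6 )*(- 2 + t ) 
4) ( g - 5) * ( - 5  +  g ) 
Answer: 3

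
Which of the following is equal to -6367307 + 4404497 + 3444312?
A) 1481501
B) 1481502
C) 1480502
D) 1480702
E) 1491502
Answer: B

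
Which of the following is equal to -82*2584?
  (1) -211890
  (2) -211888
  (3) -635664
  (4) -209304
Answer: 2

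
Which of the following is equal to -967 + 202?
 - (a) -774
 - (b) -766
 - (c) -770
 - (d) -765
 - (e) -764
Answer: d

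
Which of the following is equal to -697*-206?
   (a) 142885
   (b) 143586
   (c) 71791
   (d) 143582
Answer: d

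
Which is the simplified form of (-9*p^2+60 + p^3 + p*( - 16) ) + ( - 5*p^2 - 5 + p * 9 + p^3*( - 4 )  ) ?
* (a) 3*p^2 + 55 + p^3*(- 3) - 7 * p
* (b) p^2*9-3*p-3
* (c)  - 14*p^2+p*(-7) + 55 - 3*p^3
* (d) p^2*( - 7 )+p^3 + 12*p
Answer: c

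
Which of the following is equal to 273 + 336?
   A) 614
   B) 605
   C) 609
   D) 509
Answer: C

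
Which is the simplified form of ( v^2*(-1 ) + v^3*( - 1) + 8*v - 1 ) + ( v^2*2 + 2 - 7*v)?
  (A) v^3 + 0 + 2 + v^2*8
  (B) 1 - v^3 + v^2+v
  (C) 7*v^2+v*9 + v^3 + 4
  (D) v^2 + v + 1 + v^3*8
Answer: B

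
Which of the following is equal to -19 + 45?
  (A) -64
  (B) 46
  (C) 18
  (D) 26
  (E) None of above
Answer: D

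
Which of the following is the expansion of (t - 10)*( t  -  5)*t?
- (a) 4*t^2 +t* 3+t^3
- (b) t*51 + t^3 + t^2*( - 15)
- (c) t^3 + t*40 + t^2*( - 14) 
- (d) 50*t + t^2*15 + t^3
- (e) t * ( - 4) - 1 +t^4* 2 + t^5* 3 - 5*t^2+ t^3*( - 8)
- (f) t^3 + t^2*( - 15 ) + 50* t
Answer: f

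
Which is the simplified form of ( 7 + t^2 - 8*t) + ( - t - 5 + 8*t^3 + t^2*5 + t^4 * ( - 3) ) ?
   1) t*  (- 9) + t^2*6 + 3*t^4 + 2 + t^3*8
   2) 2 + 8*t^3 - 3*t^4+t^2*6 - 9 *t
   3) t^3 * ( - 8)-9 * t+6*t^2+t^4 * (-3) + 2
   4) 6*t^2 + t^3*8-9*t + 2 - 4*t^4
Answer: 2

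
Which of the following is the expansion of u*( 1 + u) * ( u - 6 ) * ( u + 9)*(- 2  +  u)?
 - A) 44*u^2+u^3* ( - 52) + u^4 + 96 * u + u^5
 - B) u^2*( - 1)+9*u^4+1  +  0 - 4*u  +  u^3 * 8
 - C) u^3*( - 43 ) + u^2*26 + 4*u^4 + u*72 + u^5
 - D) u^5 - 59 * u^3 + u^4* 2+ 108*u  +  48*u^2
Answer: D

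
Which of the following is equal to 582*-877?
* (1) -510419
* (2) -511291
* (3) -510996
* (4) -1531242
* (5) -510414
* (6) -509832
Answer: 5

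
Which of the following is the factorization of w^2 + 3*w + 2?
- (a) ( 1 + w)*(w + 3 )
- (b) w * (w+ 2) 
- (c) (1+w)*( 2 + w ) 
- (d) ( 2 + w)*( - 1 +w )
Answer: c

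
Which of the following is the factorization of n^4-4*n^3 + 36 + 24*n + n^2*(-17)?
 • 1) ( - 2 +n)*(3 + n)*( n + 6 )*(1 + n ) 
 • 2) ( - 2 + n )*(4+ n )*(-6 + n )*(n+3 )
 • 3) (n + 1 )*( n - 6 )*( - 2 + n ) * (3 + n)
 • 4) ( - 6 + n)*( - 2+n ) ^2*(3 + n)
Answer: 3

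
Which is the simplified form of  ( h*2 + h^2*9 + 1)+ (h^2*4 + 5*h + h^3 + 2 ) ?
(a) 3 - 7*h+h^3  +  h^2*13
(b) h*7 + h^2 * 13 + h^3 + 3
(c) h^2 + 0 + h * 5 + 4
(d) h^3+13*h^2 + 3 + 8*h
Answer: b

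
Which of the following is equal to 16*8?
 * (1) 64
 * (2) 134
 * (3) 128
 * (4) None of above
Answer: 3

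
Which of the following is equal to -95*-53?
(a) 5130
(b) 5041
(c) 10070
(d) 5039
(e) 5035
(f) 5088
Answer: e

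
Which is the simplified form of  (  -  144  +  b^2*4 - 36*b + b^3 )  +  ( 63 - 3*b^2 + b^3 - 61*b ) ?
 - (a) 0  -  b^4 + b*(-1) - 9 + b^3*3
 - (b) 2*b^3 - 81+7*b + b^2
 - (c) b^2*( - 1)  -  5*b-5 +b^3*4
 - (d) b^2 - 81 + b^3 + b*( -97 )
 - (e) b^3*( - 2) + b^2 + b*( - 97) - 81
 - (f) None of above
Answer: f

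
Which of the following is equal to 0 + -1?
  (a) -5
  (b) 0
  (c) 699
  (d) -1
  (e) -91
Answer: d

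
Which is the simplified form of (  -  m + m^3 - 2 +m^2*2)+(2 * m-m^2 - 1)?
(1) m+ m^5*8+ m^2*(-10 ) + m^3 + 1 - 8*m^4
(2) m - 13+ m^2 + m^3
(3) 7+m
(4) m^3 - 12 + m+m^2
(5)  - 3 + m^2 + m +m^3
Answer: 5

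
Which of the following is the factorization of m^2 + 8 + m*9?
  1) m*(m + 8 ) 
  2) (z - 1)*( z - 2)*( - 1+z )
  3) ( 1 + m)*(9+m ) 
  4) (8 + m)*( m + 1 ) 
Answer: 4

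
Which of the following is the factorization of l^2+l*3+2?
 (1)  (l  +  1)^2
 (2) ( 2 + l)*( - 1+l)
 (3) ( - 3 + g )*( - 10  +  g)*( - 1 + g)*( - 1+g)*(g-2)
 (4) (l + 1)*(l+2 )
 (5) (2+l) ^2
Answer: 4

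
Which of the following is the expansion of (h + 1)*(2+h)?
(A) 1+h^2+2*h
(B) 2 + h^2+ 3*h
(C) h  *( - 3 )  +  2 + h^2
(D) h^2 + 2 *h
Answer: B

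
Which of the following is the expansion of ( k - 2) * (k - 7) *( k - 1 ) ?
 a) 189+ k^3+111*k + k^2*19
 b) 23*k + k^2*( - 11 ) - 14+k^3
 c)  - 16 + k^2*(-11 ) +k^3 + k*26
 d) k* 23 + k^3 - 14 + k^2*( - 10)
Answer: d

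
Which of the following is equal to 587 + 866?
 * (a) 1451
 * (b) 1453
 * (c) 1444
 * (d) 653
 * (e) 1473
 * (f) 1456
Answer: b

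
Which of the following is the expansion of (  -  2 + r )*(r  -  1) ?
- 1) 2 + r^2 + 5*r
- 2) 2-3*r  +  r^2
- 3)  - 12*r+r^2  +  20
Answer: 2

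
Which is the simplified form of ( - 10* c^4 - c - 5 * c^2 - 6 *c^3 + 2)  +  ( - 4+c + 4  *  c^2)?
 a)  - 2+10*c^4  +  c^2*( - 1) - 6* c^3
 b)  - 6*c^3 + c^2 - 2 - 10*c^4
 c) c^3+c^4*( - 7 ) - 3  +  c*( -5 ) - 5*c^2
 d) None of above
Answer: d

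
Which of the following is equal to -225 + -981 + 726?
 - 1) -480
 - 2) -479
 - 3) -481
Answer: 1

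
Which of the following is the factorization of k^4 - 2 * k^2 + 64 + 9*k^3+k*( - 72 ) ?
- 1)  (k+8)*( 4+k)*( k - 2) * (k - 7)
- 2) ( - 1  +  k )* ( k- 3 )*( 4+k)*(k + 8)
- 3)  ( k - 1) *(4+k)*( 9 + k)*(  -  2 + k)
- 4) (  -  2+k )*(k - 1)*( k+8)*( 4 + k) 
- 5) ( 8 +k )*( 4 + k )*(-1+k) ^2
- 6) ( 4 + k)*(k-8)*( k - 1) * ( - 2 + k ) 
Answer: 4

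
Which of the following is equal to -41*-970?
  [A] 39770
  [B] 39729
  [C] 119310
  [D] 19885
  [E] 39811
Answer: A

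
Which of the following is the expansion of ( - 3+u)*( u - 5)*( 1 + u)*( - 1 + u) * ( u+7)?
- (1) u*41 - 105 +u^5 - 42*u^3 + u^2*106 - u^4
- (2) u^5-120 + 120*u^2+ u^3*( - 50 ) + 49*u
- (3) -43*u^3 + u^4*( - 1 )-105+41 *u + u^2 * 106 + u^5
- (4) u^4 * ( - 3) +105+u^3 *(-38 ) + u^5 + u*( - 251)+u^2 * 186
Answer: 1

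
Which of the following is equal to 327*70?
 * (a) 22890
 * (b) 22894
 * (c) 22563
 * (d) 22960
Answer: a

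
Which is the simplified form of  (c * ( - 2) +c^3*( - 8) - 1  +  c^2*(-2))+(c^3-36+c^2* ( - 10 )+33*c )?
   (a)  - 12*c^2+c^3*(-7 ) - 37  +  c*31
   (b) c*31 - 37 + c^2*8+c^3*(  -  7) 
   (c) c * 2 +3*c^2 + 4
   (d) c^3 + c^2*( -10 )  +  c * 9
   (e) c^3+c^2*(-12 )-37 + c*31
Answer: a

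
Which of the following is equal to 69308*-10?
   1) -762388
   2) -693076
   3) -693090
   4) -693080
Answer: 4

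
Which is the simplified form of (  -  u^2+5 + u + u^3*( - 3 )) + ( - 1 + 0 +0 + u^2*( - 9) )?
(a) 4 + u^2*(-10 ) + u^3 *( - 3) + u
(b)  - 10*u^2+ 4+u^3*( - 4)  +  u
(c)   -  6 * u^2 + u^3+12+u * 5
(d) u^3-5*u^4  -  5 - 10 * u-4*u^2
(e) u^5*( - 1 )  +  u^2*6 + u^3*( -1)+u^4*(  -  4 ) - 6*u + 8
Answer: a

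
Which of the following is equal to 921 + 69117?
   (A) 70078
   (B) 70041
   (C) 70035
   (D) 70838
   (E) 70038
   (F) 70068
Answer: E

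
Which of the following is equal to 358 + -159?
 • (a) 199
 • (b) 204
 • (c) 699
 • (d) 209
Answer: a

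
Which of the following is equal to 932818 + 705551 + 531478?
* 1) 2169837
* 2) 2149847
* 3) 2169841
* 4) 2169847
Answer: 4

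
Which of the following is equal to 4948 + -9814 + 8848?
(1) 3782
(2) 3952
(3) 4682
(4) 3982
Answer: 4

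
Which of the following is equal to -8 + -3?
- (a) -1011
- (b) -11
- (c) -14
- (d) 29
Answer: b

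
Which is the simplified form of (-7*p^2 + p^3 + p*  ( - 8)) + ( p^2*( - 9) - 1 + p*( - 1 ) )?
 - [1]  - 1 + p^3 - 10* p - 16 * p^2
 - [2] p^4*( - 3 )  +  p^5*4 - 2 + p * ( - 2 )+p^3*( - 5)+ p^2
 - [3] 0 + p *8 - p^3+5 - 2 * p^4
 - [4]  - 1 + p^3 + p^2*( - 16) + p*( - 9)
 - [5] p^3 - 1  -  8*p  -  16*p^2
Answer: 4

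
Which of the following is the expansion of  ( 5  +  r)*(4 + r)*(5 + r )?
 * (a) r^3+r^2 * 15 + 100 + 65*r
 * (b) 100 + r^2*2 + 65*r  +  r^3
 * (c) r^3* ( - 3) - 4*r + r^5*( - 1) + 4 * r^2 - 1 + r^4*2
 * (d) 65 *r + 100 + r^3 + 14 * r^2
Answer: d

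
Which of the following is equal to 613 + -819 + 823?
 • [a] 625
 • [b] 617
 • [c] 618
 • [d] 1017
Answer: b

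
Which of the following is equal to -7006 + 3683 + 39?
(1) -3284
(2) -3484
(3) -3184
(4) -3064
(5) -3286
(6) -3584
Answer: 1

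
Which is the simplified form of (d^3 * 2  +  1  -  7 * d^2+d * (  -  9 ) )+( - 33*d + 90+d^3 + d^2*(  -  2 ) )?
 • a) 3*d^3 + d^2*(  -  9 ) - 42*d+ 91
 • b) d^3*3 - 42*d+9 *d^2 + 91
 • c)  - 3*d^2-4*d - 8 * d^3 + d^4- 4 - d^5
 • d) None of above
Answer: a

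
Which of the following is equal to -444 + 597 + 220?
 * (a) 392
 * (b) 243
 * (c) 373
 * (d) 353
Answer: c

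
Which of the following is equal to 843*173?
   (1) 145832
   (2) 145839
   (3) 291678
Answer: 2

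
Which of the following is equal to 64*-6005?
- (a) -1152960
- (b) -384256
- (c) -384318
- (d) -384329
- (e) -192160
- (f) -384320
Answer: f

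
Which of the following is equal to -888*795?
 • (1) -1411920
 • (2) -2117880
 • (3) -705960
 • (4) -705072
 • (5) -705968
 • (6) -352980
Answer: 3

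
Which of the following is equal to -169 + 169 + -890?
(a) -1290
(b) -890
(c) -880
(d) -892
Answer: b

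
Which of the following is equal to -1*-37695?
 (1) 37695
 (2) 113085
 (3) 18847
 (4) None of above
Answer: 1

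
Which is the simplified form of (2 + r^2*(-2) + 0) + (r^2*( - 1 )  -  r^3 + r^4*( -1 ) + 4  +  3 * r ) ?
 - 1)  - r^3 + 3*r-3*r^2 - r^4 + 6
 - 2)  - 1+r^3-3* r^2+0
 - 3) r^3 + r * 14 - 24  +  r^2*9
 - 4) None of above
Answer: 1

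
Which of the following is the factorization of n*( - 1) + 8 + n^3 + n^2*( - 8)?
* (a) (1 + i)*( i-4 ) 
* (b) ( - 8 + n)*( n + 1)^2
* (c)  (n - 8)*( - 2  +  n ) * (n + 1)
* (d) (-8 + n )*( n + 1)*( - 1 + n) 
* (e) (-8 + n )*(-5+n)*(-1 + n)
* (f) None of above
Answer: d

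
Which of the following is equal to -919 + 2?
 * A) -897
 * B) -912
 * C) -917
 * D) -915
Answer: C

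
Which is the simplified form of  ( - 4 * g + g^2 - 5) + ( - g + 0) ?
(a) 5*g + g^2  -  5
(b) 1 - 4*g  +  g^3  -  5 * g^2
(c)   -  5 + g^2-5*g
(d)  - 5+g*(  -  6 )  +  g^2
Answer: c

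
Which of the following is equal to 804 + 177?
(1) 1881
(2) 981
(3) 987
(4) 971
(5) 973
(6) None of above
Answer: 2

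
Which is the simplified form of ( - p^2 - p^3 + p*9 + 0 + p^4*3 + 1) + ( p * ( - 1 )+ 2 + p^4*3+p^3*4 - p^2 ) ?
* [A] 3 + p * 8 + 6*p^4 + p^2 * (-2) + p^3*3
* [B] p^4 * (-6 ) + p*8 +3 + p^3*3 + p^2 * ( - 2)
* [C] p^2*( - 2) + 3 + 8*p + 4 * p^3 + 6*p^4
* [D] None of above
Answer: A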